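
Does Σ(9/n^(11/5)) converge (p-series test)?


p-series test: Σ c/n^p converges if p > 1, diverges if p ≤ 1 (constant c > 0 doesn't affect convergence).
p = 11/5
11/5 > 1 → CONVERGES

Converges (p = 11/5 > 1)


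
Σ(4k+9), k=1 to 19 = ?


Σ(4k+9) = 4·Σk + 9·n
= 4·190 + 9·19
= 760 + 171 = 931

Σ = 931


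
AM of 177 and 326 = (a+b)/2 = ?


AM = (177 + 326)/2 = 503/2 = 251.5

AM = 251.5


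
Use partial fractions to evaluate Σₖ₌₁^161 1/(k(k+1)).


1/(k(k+1)) = 1/k - 1/(k+1) (partial fractions)
Telescoping: Σ = 1 - 1/162 = 161/162

Sum = 161/162


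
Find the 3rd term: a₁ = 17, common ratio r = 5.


aₙ = a₁·r^(n-1)
= 17×5^2
= 17×25
= 425

a_3 = 425


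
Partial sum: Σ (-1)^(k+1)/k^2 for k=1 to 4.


S = 1 - 1/4 + 1/9 - 1/16
= 0.7986
(Full series converges to +π²/12 ≈ +0.8225)

S_4 = 0.7986


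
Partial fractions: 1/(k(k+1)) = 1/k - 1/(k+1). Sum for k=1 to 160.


1/(k(k+1)) = 1/k - 1/(k+1) (partial fractions)
Telescoping: Σ = 1 - 1/161 = 160/161

Sum = 160/161


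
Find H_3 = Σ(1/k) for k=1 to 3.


H_3 = 1/1 + 1/2 + 1/3
= 11/6
≈ 1.8333

H_3 = 11/6 ≈ 1.8333


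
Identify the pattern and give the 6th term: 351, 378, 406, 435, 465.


Pattern: triangular numbers: n(n+1)/2
Terms: 351, 378, 406, 435, 465
Next term = 496

Next term = 496


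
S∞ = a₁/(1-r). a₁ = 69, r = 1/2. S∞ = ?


S∞ = a₁/(1-r) = 69/(1 - 1/2)
= 69/(1/2)
= 138

S∞ = 138


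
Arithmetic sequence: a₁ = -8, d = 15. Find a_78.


aₙ = a₁ + (n-1)d
= -8 + (78-1)×15
= -8 + 1155
= 1147

a_78 = 1147


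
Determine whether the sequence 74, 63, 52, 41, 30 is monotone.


Differences: -11, -11, -11, -11
All differences < 0 → strictly DECREASING

Monotonically decreasing


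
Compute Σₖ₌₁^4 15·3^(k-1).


Sₙ = 15×(3^4 - 1)/(3 - 1)
= 15×(81 - 1)/2
= 15×80/2
= 600

S_4 = 600


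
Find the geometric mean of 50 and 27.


GM = √(50×27) = √1350 = 36.7423

GM = 36.7423


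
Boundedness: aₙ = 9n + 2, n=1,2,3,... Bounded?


aₙ = 9n + 2 → as n→∞, aₙ→∞
No finite upper bound exists
The sequence is UNBOUNDED

Unbounded (aₙ → ∞ as n → ∞)


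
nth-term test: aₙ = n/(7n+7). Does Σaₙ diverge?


lim(n→∞) n/(7n+7) = 1/7 = 1/7  (divide numerator and denominator by n)
lim aₙ = 1/7 ≠ 0 → series DIVERGES

Diverges (lim aₙ = 1/7 ≠ 0)


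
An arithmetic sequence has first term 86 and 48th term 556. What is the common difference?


d = (aₙ - a₁)/(n-1)
= (556 - 86)/(48-1)
= 470/47 = 10

d = 10


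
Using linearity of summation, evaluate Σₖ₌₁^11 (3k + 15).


Σ(3k+15) = 3·Σk + 15·n
= 3·66 + 15·11
= 198 + 165 = 363

Σ = 363


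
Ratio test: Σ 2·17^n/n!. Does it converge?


aₙ = 2·17^n/n!
a_{n+1}/aₙ = 17^(n+1)/(n+1)! × n!/17^n  (constant 2 cancels)
= 17/(n+1)
L = lim(n→∞) 17/(n+1) = 0
L < 1 → series CONVERGES

Converges (ratio test: L = 0 < 1)


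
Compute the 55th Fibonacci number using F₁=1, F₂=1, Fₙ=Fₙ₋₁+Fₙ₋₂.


Fibonacci sequence: 1, 1, 2, 3, 5, 8, 13, 21, 34, 55, 89, ...
F(55) = 139583862445

F(55) = 139583862445


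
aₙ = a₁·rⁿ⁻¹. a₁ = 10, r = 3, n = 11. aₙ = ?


aₙ = a₁·r^(n-1)
= 10×3^10
= 10×59049
= 590490

a_11 = 590490


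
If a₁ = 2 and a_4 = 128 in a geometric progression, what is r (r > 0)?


r^(n-1) = aₙ/a₁
r^3 = 128/2 = 64
r = 64^(1/3)
= 4

r = 4


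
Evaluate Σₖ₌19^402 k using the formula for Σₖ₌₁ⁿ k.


Σₖ₌19^402 k = Σₖ₌₁^402 k − Σₖ₌₁^18 k
= 402·403/2 − 18·19/2
= 81003 − 171 = 80832

Σk = 80832


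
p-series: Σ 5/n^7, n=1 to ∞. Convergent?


p-series test: Σ c/n^p converges if p > 1, diverges if p ≤ 1 (constant c > 0 doesn't affect convergence).
p = 7
7 > 1 → CONVERGES

Converges (p = 7 > 1)


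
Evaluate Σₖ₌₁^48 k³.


n(n+1)/2 = 48×49/2 = 1176
Σk³ = 1176² = 1382976

Σk³ = 1382976


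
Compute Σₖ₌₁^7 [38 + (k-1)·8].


aₙ = 38 + (7-1)×8 = 86
Sₙ = n(a₁+aₙ)/2 = 7×(38+86)/2
= 7×124/2 = 434

S_7 = 434


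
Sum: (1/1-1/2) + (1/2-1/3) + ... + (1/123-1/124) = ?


Telescoping: adjacent terms cancel.
= 1/1 - 1/124
= 1 - 1/124 = 123/124

Sum = 123/124


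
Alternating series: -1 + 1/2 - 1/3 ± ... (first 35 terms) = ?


S = -1 + 1/2 - 1/3 + 1/4 - 1/5 + 1/6 - 1/7 + 1/8 ± ...
= -0.7072
(Full series converges to -ln(2) ≈ -0.6931)

S_35 = -0.7072


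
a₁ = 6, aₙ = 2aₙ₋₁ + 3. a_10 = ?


Computing step by step:
a_1 = 6
a_2 = 15
a_3 = 33
a_4 = 69
a_5 = 141
a_6 = 285
a_7 = 573
a_8 = 1149
a_9 = 2301
a_10 = 4605


a_10 = 4605


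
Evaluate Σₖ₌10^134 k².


Σₖ₌10^134 k² = Σₖ₌₁^134 k² − Σₖ₌₁^9 k²
= 134·135·269/6 − 9·10·19/6
= 811035 − 285 = 810750

Σk² = 810750


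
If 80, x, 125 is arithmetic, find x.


AM = (80 + 125)/2 = 205/2 = 102.5

AM = 102.5


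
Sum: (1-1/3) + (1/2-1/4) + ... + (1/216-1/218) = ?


Telescoping with gap 2: two head and two tail terms survive.
= (1 + 1/2) - (1/217 + 1/218)
= 3/2 - 1/217 - 1/218 = 35262/23653

Sum = 35262/23653


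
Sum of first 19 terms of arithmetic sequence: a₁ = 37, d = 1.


aₙ = 37 + (19-1)×1 = 55
Sₙ = n(a₁+aₙ)/2 = 19×(37+55)/2
= 19×92/2 = 874

S_19 = 874


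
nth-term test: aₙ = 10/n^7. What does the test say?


lim(n→∞) 10/n^7 = 0
lim aₙ = 0 → nth-term test is INCONCLUSIVE
(Need other tests; this is actually a convergent p-series with p=7 > 1)

Inconclusive (lim aₙ = 0; need another test)


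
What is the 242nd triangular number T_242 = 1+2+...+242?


n(n+1)/2 = 242×243/2 = 58806/2 = 29403

Σk = 29403


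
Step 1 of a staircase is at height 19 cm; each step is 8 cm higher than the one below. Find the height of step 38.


aₙ = a₁ + (n-1)d
= 19 + (38-1)×8
= 19 + 296
= 315

a_38 = 315


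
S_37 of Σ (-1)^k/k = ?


S = -1 + 1/2 - 1/3 + 1/4 - 1/5 + 1/6 - 1/7 + 1/8 ± ...
= -0.7065
(Full series converges to -ln(2) ≈ -0.6931)

S_37 = -0.7065


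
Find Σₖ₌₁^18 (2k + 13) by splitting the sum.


Σ(2k+13) = 2·Σk + 13·n
= 2·171 + 13·18
= 342 + 234 = 576

Σ = 576


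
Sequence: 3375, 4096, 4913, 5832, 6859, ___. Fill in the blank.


Pattern: perfect cubes: n³
Terms: 3375, 4096, 4913, 5832, 6859
Next term = 8000

Next term = 8000


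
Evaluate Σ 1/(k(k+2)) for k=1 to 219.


1/(k(k+2)) = (1/2)·(1/k - 1/(k+2)) (partial fractions)
Telescoping: Σ = (1/2)·(1 + 1/2 - 1/220 - 1/221) = 72489/97240

Sum = 72489/97240


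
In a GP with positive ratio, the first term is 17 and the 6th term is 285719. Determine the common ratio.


r^(n-1) = aₙ/a₁
r^5 = 285719/17 = 16807
r = 16807^(1/5)
= 7

r = 7


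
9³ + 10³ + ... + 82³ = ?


Σₖ₌9^82 k³ = [82·83/2]² − [8·9/2]²
= 11580409 − 1296 = 11579113

Σk³ = 11579113


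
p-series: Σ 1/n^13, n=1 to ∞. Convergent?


p-series test: Σ c/n^p converges if p > 1, diverges if p ≤ 1 (constant c > 0 doesn't affect convergence).
p = 13
13 > 1 → CONVERGES

Converges (p = 13 > 1)


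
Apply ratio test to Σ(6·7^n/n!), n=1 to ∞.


aₙ = 6·7^n/n!
a_{n+1}/aₙ = 7^(n+1)/(n+1)! × n!/7^n  (constant 6 cancels)
= 7/(n+1)
L = lim(n→∞) 7/(n+1) = 0
L < 1 → series CONVERGES

Converges (ratio test: L = 0 < 1)


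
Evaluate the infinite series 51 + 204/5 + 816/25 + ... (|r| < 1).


S∞ = a₁/(1-r) = 51/(1 - 4/5)
= 51/(1/5)
= 255

S∞ = 255


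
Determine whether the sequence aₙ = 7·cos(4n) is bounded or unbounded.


For all n, -1 ≤ cos(4n) ≤ 1, so -7 ≤ 7·cos(4n) ≤ 7
Lower bound: -7, Upper bound: 7
The sequence IS bounded

Bounded (-7 ≤ aₙ ≤ 7)


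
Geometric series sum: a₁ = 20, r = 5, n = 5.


Sₙ = 20×(5^5 - 1)/(5 - 1)
= 20×(3125 - 1)/4
= 20×3124/4
= 15620

S_5 = 15620


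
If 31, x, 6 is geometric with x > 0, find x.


GM = √(31×6) = √186 = 13.6382

GM = 13.6382


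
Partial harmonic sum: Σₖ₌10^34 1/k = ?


Σₖ₌10^34 1/k = 1/10 + 1/11 + 1/12 + ... + 1/34
= 16924644298729/13127595717600
≈ 1.2892

Sum = 16924644298729/13127595717600 ≈ 1.2892


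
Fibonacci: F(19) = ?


Fibonacci sequence: 1, 1, 2, 3, 5, 8, 13, 21, 34, 55, 89, ...
F(19) = 4181

F(19) = 4181


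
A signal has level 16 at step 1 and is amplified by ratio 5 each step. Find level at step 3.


aₙ = a₁·r^(n-1)
= 16×5^2
= 16×25
= 400

a_3 = 400


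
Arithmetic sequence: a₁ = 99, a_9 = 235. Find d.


d = (aₙ - a₁)/(n-1)
= (235 - 99)/(9-1)
= 136/8 = 17

d = 17


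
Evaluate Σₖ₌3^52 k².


Σₖ₌3^52 k² = Σₖ₌₁^52 k² − Σₖ₌₁^2 k²
= 52·53·105/6 − 2·3·5/6
= 48230 − 5 = 48225

Σk² = 48225


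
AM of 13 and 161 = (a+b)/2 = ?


AM = (13 + 161)/2 = 174/2 = 87

AM = 87


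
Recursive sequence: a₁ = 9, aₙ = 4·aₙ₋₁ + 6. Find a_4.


Computing step by step:
a_1 = 9
a_2 = 42
a_3 = 174
a_4 = 702


a_4 = 702


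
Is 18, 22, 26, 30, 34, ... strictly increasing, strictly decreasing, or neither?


Differences: 4, 4, 4, 4
All differences > 0 → strictly INCREASING

Monotonically increasing


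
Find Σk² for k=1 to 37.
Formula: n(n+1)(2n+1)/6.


n = 37
n(n+1)(2n+1)/6 = 37×38×75/6
= 105450/6 = 17575

Σk² = 17575


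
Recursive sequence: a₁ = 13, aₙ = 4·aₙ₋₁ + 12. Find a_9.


Computing step by step:
a_1 = 13
a_2 = 64
a_3 = 268
a_4 = 1084
a_5 = 4348
a_6 = 17404
a_7 = 69628
a_8 = 278524
a_9 = 1114108


a_9 = 1114108


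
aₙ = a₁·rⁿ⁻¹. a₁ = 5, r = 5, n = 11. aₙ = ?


aₙ = a₁·r^(n-1)
= 5×5^10
= 5×9765625
= 48828125

a_11 = 48828125


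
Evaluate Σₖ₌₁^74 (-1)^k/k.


S = -1 + 1/2 - 1/3 + 1/4 - 1/5 + 1/6 - 1/7 + 1/8 ± ...
= -0.6864
(Full series converges to -ln(2) ≈ -0.6931)

S_74 = -0.6864


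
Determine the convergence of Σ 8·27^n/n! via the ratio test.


aₙ = 8·27^n/n!
a_{n+1}/aₙ = 27^(n+1)/(n+1)! × n!/27^n  (constant 8 cancels)
= 27/(n+1)
L = lim(n→∞) 27/(n+1) = 0
L < 1 → series CONVERGES

Converges (ratio test: L = 0 < 1)


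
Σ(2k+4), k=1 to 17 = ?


Σ(2k+4) = 2·Σk + 4·n
= 2·153 + 4·17
= 306 + 68 = 374

Σ = 374


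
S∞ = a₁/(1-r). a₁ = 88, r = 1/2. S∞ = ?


S∞ = a₁/(1-r) = 88/(1 - 1/2)
= 88/(1/2)
= 176

S∞ = 176


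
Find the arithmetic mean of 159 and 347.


AM = (159 + 347)/2 = 506/2 = 253

AM = 253


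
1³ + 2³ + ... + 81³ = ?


n(n+1)/2 = 81×82/2 = 3321
Σk³ = 3321² = 11029041

Σk³ = 11029041


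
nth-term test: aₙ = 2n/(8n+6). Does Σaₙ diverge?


lim(n→∞) 2n/(8n+6) = 2/8 = 1/4  (divide numerator and denominator by n)
lim aₙ = 1/4 ≠ 0 → series DIVERGES

Diverges (lim aₙ = 1/4 ≠ 0)


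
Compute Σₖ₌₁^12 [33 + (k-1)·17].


aₙ = 33 + (12-1)×17 = 220
Sₙ = n(a₁+aₙ)/2 = 12×(33+220)/2
= 12×253/2 = 1518

S_12 = 1518


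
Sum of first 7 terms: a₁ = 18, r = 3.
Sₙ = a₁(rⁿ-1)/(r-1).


Sₙ = 18×(3^7 - 1)/(3 - 1)
= 18×(2187 - 1)/2
= 18×2186/2
= 19674

S_7 = 19674


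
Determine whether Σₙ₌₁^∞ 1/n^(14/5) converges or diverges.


p-series test: Σ c/n^p converges if p > 1, diverges if p ≤ 1 (constant c > 0 doesn't affect convergence).
p = 14/5
14/5 > 1 → CONVERGES

Converges (p = 14/5 > 1)


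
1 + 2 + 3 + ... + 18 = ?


n(n+1)/2 = 18×19/2 = 342/2 = 171

Σk = 171


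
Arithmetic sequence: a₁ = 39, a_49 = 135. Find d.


d = (aₙ - a₁)/(n-1)
= (135 - 39)/(49-1)
= 96/48 = 2

d = 2


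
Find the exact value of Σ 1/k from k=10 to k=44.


Σₖ₌10^44 1/k = 1/10 + 1/11 + 1/12 + ... + 1/44
= 14541561179784203689/9419588158802421600
≈ 1.5438

Sum = 14541561179784203689/9419588158802421600 ≈ 1.5438


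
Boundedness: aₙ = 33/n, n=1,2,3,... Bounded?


a₁ = 33, a₂ = 33/2, a₃ = 33/3, ...
0 < aₙ ≤ 33 for all n ≥ 1
Lower bound: 0, Upper bound: 33
The sequence IS bounded

Bounded (0 < aₙ ≤ 33)


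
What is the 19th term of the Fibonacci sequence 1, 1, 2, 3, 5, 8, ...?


Fibonacci sequence: 1, 1, 2, 3, 5, 8, 13, 21, 34, 55, 89, ...
F(19) = 4181

F(19) = 4181


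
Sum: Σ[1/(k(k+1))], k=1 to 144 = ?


1/(k(k+1)) = 1/k - 1/(k+1) (partial fractions)
Telescoping: Σ = 1 - 1/145 = 144/145

Sum = 144/145


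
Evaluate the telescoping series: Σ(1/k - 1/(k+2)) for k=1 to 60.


Telescoping with gap 2: two head and two tail terms survive.
= (1 + 1/2) - (1/61 + 1/62)
= 3/2 - 1/61 - 1/62 = 2775/1891

Sum = 2775/1891


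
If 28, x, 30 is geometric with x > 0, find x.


GM = √(28×30) = √840 = 28.9828

GM = 28.9828


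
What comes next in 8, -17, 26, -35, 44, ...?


Pattern: alternating sign, magnitude arithmetic (d=9)
Terms: 8, -17, 26, -35, 44
Next term = -53

Next term = -53


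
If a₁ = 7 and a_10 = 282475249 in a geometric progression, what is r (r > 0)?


r^(n-1) = aₙ/a₁
r^9 = 282475249/7 = 40353607
r = 40353607^(1/9)
= 7

r = 7


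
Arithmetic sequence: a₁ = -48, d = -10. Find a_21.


aₙ = a₁ + (n-1)d
= -48 + (21-1)×-10
= -48 - 200
= -248

a_21 = -248


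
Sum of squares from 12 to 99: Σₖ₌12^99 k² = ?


Σₖ₌12^99 k² = Σₖ₌₁^99 k² − Σₖ₌₁^11 k²
= 99·100·199/6 − 11·12·23/6
= 328350 − 506 = 327844

Σk² = 327844


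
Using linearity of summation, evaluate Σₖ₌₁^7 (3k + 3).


Σ(3k+3) = 3·Σk + 3·n
= 3·28 + 3·7
= 84 + 21 = 105

Σ = 105


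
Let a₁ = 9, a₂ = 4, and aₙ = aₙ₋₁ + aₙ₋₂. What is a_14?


Computing iteratively: 9, 4, 13, 17, 30, 47, 77, 124, 201, 325, 526, 851, ...
a_14 = 2228

a_14 = 2228


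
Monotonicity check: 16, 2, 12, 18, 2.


Differences: -14, 10, 6, -16
Difference at position 2 is +10 (> 0) but position 1 is -14 (< 0) — sequence both rises and falls
→ NOT monotonic

Not monotonic


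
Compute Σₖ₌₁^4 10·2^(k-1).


Sₙ = 10×(2^4 - 1)/(2 - 1)
= 10×(16 - 1)/1
= 10×15/1
= 150

S_4 = 150


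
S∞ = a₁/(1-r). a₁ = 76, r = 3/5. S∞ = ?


S∞ = a₁/(1-r) = 76/(1 - 3/5)
= 76/(2/5)
= 190

S∞ = 190


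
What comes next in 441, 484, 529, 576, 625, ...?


Pattern: perfect squares: n²
Terms: 441, 484, 529, 576, 625
Next term = 676

Next term = 676


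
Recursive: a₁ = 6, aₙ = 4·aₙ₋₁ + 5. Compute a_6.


Computing step by step:
a_1 = 6
a_2 = 29
a_3 = 121
a_4 = 489
a_5 = 1961
a_6 = 7849


a_6 = 7849


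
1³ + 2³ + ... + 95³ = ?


n(n+1)/2 = 95×96/2 = 4560
Σk³ = 4560² = 20793600

Σk³ = 20793600


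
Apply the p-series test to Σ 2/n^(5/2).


p-series test: Σ c/n^p converges if p > 1, diverges if p ≤ 1 (constant c > 0 doesn't affect convergence).
p = 5/2
5/2 > 1 → CONVERGES

Converges (p = 5/2 > 1)


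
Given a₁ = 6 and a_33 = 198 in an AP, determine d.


d = (aₙ - a₁)/(n-1)
= (198 - 6)/(33-1)
= 192/32 = 6

d = 6


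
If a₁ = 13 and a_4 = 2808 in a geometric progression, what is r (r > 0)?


r^(n-1) = aₙ/a₁
r^3 = 2808/13 = 216
r = 216^(1/3)
= 6

r = 6


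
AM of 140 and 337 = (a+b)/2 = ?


AM = (140 + 337)/2 = 477/2 = 238.5

AM = 238.5


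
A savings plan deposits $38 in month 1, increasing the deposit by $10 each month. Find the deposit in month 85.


aₙ = a₁ + (n-1)d
= 38 + (85-1)×10
= 38 + 840
= 878

a_85 = 878


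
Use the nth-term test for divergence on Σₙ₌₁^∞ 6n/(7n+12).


lim(n→∞) 6n/(7n+12) = 6/7 = 6/7  (divide numerator and denominator by n)
lim aₙ = 6/7 ≠ 0 → series DIVERGES

Diverges (lim aₙ = 6/7 ≠ 0)


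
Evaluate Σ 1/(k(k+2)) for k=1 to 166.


1/(k(k+2)) = (1/2)·(1/k - 1/(k+2)) (partial fractions)
Telescoping: Σ = (1/2)·(1 + 1/2 - 1/167 - 1/168) = 41749/56112

Sum = 41749/56112


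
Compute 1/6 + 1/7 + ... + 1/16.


Σₖ₌6^16 1/k = 1/6 + 1/7 + 1/8 + ... + 1/16
= 158183/144144
≈ 1.0974

Sum = 158183/144144 ≈ 1.0974


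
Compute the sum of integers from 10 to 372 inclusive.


Σₖ₌10^372 k = Σₖ₌₁^372 k − Σₖ₌₁^9 k
= 372·373/2 − 9·10/2
= 69378 − 45 = 69333

Σk = 69333


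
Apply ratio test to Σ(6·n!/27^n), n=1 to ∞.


aₙ = 6·n!/27^n
a_{n+1}/aₙ = (n+1)!/27^(n+1) × 27^n/n!  (constant 6 cancels)
= (n+1)/27
L = lim(n→∞) (n+1)/27 = ∞
L > 1 → series DIVERGES

Diverges (ratio test: L = ∞ > 1)


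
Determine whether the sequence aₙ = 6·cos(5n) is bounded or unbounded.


For all n, -1 ≤ cos(5n) ≤ 1, so -6 ≤ 6·cos(5n) ≤ 6
Lower bound: -6, Upper bound: 6
The sequence IS bounded

Bounded (-6 ≤ aₙ ≤ 6)


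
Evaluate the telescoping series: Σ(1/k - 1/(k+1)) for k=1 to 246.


Telescoping: adjacent terms cancel.
= 1/1 - 1/247
= 1 - 1/247 = 246/247

Sum = 246/247


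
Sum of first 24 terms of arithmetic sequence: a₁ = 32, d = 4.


aₙ = 32 + (24-1)×4 = 124
Sₙ = n(a₁+aₙ)/2 = 24×(32+124)/2
= 24×156/2 = 1872

S_24 = 1872


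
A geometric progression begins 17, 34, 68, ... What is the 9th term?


aₙ = a₁·r^(n-1)
= 17×2^8
= 17×256
= 4352

a_9 = 4352


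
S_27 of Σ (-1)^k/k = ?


S = -1 + 1/2 - 1/3 + 1/4 - 1/5 + 1/6 - 1/7 + 1/8 ± ...
= -0.7113
(Full series converges to -ln(2) ≈ -0.6931)

S_27 = -0.7113


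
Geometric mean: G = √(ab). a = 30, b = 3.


GM = √(30×3) = √90 = 9.4868

GM = 9.4868


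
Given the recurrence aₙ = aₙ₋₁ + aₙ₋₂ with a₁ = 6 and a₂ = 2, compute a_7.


Computing iteratively: 6, 2, 8, 10, 18, 28, 46
a_7 = 46

a_7 = 46


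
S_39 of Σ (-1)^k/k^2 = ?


S = -1 + 1/4 - 1/9 + 1/16 - 1/25 + 1/36 - 1/49 + 1/64 ± ...
= -0.8228
(Full series converges to -π²/12 ≈ -0.8225)

S_39 = -0.8228


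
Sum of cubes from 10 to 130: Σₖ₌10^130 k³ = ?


Σₖ₌10^130 k³ = [130·131/2]² − [9·10/2]²
= 72505225 − 2025 = 72503200

Σk³ = 72503200


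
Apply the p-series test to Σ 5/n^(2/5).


p-series test: Σ c/n^p converges if p > 1, diverges if p ≤ 1 (constant c > 0 doesn't affect convergence).
p = 2/5
2/5 ≤ 1 → DIVERGES

Diverges (p = 2/5 ≤ 1)


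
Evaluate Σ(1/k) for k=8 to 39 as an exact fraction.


Σₖ₌8^39 1/k = 1/8 + 1/9 + 1/10 + ... + 1/39
= 115232869018999/69388720221600
≈ 1.6607

Sum = 115232869018999/69388720221600 ≈ 1.6607


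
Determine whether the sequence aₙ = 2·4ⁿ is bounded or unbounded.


aₙ = 2·4ⁿ → as n→∞, aₙ→∞ (since base 4 > 1)
No finite upper bound exists
The sequence is UNBOUNDED

Unbounded (aₙ → ∞ as n → ∞)


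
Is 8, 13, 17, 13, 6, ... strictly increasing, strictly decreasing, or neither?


Differences: 5, 4, -4, -7
Difference at position 1 is +5 (> 0) but position 3 is -4 (< 0) — sequence both rises and falls
→ NOT monotonic

Not monotonic


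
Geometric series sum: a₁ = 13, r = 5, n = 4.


Sₙ = 13×(5^4 - 1)/(5 - 1)
= 13×(625 - 1)/4
= 13×624/4
= 2028

S_4 = 2028


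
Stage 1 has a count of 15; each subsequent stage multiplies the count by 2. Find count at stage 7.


aₙ = a₁·r^(n-1)
= 15×2^6
= 15×64
= 960

a_7 = 960


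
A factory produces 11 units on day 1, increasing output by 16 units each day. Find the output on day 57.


aₙ = a₁ + (n-1)d
= 11 + (57-1)×16
= 11 + 896
= 907

a_57 = 907


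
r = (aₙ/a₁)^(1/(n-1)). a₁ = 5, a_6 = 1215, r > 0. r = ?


r^(n-1) = aₙ/a₁
r^5 = 1215/5 = 243
r = 243^(1/5)
= 3

r = 3


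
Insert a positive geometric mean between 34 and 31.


GM = √(34×31) = √1054 = 32.4654

GM = 32.4654


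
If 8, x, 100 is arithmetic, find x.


AM = (8 + 100)/2 = 108/2 = 54

AM = 54


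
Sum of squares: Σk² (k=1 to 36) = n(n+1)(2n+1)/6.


n = 36
n(n+1)(2n+1)/6 = 36×37×73/6
= 97236/6 = 16206

Σk² = 16206


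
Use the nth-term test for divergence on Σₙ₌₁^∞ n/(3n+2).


lim(n→∞) n/(3n+2) = 1/3 = 1/3  (divide numerator and denominator by n)
lim aₙ = 1/3 ≠ 0 → series DIVERGES

Diverges (lim aₙ = 1/3 ≠ 0)


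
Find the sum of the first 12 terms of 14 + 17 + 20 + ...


aₙ = 14 + (12-1)×3 = 47
Sₙ = n(a₁+aₙ)/2 = 12×(14+47)/2
= 12×61/2 = 366

S_12 = 366


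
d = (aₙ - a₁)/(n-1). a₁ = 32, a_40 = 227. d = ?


d = (aₙ - a₁)/(n-1)
= (227 - 32)/(40-1)
= 195/39 = 5

d = 5


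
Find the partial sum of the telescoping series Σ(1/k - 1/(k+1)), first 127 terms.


Telescoping: adjacent terms cancel.
= 1/1 - 1/128
= 1 - 1/128 = 127/128

Sum = 127/128


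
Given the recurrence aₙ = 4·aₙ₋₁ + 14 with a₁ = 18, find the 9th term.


Computing step by step:
a_1 = 18
a_2 = 86
a_3 = 358
a_4 = 1446
a_5 = 5798
a_6 = 23206
a_7 = 92838
a_8 = 371366
a_9 = 1485478


a_9 = 1485478


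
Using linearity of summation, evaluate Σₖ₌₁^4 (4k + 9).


Σ(4k+9) = 4·Σk + 9·n
= 4·10 + 9·4
= 40 + 36 = 76

Σ = 76


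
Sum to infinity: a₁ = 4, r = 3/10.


S∞ = a₁/(1-r) = 4/(1 - 3/10)
= 4/(7/10)
= 40/7

S∞ = 40/7


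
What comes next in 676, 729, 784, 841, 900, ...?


Pattern: perfect squares: n²
Terms: 676, 729, 784, 841, 900
Next term = 961

Next term = 961


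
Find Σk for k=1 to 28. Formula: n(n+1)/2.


n(n+1)/2 = 28×29/2 = 812/2 = 406

Σk = 406


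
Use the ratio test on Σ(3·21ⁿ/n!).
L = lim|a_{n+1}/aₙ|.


aₙ = 3·21^n/n!
a_{n+1}/aₙ = 21^(n+1)/(n+1)! × n!/21^n  (constant 3 cancels)
= 21/(n+1)
L = lim(n→∞) 21/(n+1) = 0
L < 1 → series CONVERGES

Converges (ratio test: L = 0 < 1)


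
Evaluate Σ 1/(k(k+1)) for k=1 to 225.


1/(k(k+1)) = 1/k - 1/(k+1) (partial fractions)
Telescoping: Σ = 1 - 1/226 = 225/226

Sum = 225/226


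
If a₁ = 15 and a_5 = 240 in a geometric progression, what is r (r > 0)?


r^(n-1) = aₙ/a₁
r^4 = 240/15 = 16
r = 16^(1/4)
= ±2; taking r > 0 gives r = 2

r = 2


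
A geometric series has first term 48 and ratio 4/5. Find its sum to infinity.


S∞ = a₁/(1-r) = 48/(1 - 4/5)
= 48/(1/5)
= 240

S∞ = 240


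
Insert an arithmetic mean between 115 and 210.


AM = (115 + 210)/2 = 325/2 = 162.5

AM = 162.5


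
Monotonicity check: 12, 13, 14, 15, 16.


Differences: 1, 1, 1, 1
All differences > 0 → strictly INCREASING

Monotonically increasing


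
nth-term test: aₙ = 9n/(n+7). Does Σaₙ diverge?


lim(n→∞) 9n/(n+7) = 9/1 = 9  (divide numerator and denominator by n)
lim aₙ = 9 ≠ 0 → series DIVERGES

Diverges (lim aₙ = 9 ≠ 0)


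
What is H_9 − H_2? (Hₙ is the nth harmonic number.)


Σₖ₌3^9 1/k = 1/3 + 1/4 + 1/5 + 1/6 + 1/7 + 1/8 + 1/9
= 3349/2520
≈ 1.329

Sum = 3349/2520 ≈ 1.329


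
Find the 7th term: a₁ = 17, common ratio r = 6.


aₙ = a₁·r^(n-1)
= 17×6^6
= 17×46656
= 793152

a_7 = 793152


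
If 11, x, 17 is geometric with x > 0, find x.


GM = √(11×17) = √187 = 13.6748

GM = 13.6748


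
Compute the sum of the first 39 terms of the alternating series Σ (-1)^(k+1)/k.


S = 1 - 1/2 + 1/3 - 1/4 + 1/5 - 1/6 + 1/7 - 1/8 ± ...
= 0.7058
(Full series converges to +ln(2) ≈ +0.6931)

S_39 = 0.7058


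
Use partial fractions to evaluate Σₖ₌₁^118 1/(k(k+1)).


1/(k(k+1)) = 1/k - 1/(k+1) (partial fractions)
Telescoping: Σ = 1 - 1/119 = 118/119

Sum = 118/119


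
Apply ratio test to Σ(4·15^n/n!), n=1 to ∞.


aₙ = 4·15^n/n!
a_{n+1}/aₙ = 15^(n+1)/(n+1)! × n!/15^n  (constant 4 cancels)
= 15/(n+1)
L = lim(n→∞) 15/(n+1) = 0
L < 1 → series CONVERGES

Converges (ratio test: L = 0 < 1)


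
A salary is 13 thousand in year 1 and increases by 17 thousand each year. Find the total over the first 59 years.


aₙ = 13 + (59-1)×17 = 999
Sₙ = n(a₁+aₙ)/2 = 59×(13+999)/2
= 59×1012/2 = 29854

S_59 = 29854


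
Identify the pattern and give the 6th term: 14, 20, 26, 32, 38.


Pattern: arithmetic (d=6)
Terms: 14, 20, 26, 32, 38
Next term = 44

Next term = 44


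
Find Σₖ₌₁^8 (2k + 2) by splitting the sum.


Σ(2k+2) = 2·Σk + 2·n
= 2·36 + 2·8
= 72 + 16 = 88

Σ = 88


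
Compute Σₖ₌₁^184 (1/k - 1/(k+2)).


Telescoping with gap 2: two head and two tail terms survive.
= (1 + 1/2) - (1/185 + 1/186)
= 3/2 - 1/185 - 1/186 = 25622/17205

Sum = 25622/17205


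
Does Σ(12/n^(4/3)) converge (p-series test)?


p-series test: Σ c/n^p converges if p > 1, diverges if p ≤ 1 (constant c > 0 doesn't affect convergence).
p = 4/3
4/3 > 1 → CONVERGES

Converges (p = 4/3 > 1)


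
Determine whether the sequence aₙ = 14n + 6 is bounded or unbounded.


aₙ = 14n + 6 → as n→∞, aₙ→∞
No finite upper bound exists
The sequence is UNBOUNDED

Unbounded (aₙ → ∞ as n → ∞)


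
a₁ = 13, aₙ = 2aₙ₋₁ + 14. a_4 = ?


Computing step by step:
a_1 = 13
a_2 = 40
a_3 = 94
a_4 = 202


a_4 = 202


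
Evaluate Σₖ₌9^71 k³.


Σₖ₌9^71 k³ = [71·72/2]² − [8·9/2]²
= 6533136 − 1296 = 6531840

Σk³ = 6531840


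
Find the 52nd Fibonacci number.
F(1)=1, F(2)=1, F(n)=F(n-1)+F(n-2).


Fibonacci sequence: 1, 1, 2, 3, 5, 8, 13, 21, 34, 55, 89, ...
F(52) = 32951280099

F(52) = 32951280099


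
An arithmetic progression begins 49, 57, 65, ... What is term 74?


aₙ = a₁ + (n-1)d
= 49 + (74-1)×8
= 49 + 584
= 633

a_74 = 633


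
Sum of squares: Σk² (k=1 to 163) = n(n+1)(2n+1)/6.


n = 163
n(n+1)(2n+1)/6 = 163×164×327/6
= 8741364/6 = 1456894

Σk² = 1456894


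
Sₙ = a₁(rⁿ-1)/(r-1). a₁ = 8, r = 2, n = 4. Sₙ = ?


Sₙ = 8×(2^4 - 1)/(2 - 1)
= 8×(16 - 1)/1
= 8×15/1
= 120

S_4 = 120


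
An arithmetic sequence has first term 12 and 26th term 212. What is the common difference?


d = (aₙ - a₁)/(n-1)
= (212 - 12)/(26-1)
= 200/25 = 8

d = 8


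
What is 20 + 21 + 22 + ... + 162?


Σₖ₌20^162 k = Σₖ₌₁^162 k − Σₖ₌₁^19 k
= 162·163/2 − 19·20/2
= 13203 − 190 = 13013

Σk = 13013


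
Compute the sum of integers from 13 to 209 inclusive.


Σₖ₌13^209 k = Σₖ₌₁^209 k − Σₖ₌₁^12 k
= 209·210/2 − 12·13/2
= 21945 − 78 = 21867

Σk = 21867


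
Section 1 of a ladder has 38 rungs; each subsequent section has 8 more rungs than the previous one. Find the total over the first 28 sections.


aₙ = 38 + (28-1)×8 = 254
Sₙ = n(a₁+aₙ)/2 = 28×(38+254)/2
= 28×292/2 = 4088

S_28 = 4088


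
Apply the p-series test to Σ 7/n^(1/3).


p-series test: Σ c/n^p converges if p > 1, diverges if p ≤ 1 (constant c > 0 doesn't affect convergence).
p = 1/3
1/3 ≤ 1 → DIVERGES

Diverges (p = 1/3 ≤ 1)


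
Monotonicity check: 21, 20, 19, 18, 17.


Differences: -1, -1, -1, -1
All differences < 0 → strictly DECREASING

Monotonically decreasing


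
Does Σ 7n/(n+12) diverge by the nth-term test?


lim(n→∞) 7n/(n+12) = 7/1 = 7  (divide numerator and denominator by n)
lim aₙ = 7 ≠ 0 → series DIVERGES

Diverges (lim aₙ = 7 ≠ 0)


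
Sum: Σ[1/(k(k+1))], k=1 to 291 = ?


1/(k(k+1)) = 1/k - 1/(k+1) (partial fractions)
Telescoping: Σ = 1 - 1/292 = 291/292

Sum = 291/292


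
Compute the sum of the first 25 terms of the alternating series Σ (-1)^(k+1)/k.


S = 1 - 1/2 + 1/3 - 1/4 + 1/5 - 1/6 + 1/7 - 1/8 ± ...
= 0.7127
(Full series converges to +ln(2) ≈ +0.6931)

S_25 = 0.7127


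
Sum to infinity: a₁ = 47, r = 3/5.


S∞ = a₁/(1-r) = 47/(1 - 3/5)
= 47/(2/5)
= 235/2

S∞ = 235/2


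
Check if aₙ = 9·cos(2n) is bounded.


For all n, -1 ≤ cos(2n) ≤ 1, so -9 ≤ 9·cos(2n) ≤ 9
Lower bound: -9, Upper bound: 9
The sequence IS bounded

Bounded (-9 ≤ aₙ ≤ 9)


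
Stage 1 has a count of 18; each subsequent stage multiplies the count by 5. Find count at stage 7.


aₙ = a₁·r^(n-1)
= 18×5^6
= 18×15625
= 281250

a_7 = 281250


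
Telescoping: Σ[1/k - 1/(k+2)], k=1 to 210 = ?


Telescoping with gap 2: two head and two tail terms survive.
= (1 + 1/2) - (1/211 + 1/212)
= 3/2 - 1/211 - 1/212 = 66675/44732

Sum = 66675/44732


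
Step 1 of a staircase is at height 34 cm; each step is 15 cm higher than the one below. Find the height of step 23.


aₙ = a₁ + (n-1)d
= 34 + (23-1)×15
= 34 + 330
= 364

a_23 = 364


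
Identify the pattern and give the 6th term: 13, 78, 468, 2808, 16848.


Pattern: geometric (r=6)
Terms: 13, 78, 468, 2808, 16848
Next term = 101088

Next term = 101088


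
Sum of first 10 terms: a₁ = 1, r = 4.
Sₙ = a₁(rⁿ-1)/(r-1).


Sₙ = 1×(4^10 - 1)/(4 - 1)
= 1×(1048576 - 1)/3
= 1×1048575/3
= 349525

S_10 = 349525


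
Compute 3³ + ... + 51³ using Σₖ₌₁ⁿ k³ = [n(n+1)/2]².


Σₖ₌3^51 k³ = [51·52/2]² − [2·3/2]²
= 1758276 − 9 = 1758267

Σk³ = 1758267


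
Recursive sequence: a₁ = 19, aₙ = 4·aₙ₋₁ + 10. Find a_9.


Computing step by step:
a_1 = 19
a_2 = 86
a_3 = 354
a_4 = 1426
a_5 = 5714
a_6 = 22866
a_7 = 91474
a_8 = 365906
a_9 = 1463634


a_9 = 1463634


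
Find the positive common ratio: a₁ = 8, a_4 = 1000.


r^(n-1) = aₙ/a₁
r^3 = 1000/8 = 125
r = 125^(1/3)
= 5

r = 5


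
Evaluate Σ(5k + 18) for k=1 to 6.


Σ(5k+18) = 5·Σk + 18·n
= 5·21 + 18·6
= 105 + 108 = 213

Σ = 213


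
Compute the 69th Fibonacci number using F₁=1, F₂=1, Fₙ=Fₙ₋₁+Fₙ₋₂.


Fibonacci sequence: 1, 1, 2, 3, 5, 8, 13, 21, 34, 55, 89, ...
F(69) = 117669030460994

F(69) = 117669030460994


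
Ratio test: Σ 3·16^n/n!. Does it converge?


aₙ = 3·16^n/n!
a_{n+1}/aₙ = 16^(n+1)/(n+1)! × n!/16^n  (constant 3 cancels)
= 16/(n+1)
L = lim(n→∞) 16/(n+1) = 0
L < 1 → series CONVERGES

Converges (ratio test: L = 0 < 1)


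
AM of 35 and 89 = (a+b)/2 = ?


AM = (35 + 89)/2 = 124/2 = 62

AM = 62


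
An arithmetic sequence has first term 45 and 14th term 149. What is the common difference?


d = (aₙ - a₁)/(n-1)
= (149 - 45)/(14-1)
= 104/13 = 8

d = 8


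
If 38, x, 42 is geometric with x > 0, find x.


GM = √(38×42) = √1596 = 39.95

GM = 39.95


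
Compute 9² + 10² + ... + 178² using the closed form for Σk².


Σₖ₌9^178 k² = Σₖ₌₁^178 k² − Σₖ₌₁^8 k²
= 178·179·357/6 − 8·9·17/6
= 1895789 − 204 = 1895585

Σk² = 1895585


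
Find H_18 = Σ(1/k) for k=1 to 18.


H_18 = 1/1 + 1/2 + 1/3 + ... + 1/18
= 14274301/4084080
≈ 3.4951

H_18 = 14274301/4084080 ≈ 3.4951


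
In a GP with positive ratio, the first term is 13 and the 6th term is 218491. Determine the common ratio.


r^(n-1) = aₙ/a₁
r^5 = 218491/13 = 16807
r = 16807^(1/5)
= 7

r = 7


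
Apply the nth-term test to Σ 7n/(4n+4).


lim(n→∞) 7n/(4n+4) = 7/4 = 7/4  (divide numerator and denominator by n)
lim aₙ = 7/4 ≠ 0 → series DIVERGES

Diverges (lim aₙ = 7/4 ≠ 0)


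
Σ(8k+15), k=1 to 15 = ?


Σ(8k+15) = 8·Σk + 15·n
= 8·120 + 15·15
= 960 + 225 = 1185

Σ = 1185


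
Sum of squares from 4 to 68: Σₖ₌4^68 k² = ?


Σₖ₌4^68 k² = Σₖ₌₁^68 k² − Σₖ₌₁^3 k²
= 68·69·137/6 − 3·4·7/6
= 107134 − 14 = 107120

Σk² = 107120


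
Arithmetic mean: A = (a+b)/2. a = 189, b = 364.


AM = (189 + 364)/2 = 553/2 = 276.5

AM = 276.5


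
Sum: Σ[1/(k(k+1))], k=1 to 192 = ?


1/(k(k+1)) = 1/k - 1/(k+1) (partial fractions)
Telescoping: Σ = 1 - 1/193 = 192/193

Sum = 192/193


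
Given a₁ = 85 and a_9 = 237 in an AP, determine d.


d = (aₙ - a₁)/(n-1)
= (237 - 85)/(9-1)
= 152/8 = 19

d = 19


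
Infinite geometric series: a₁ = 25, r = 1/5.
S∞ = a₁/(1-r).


S∞ = a₁/(1-r) = 25/(1 - 1/5)
= 25/(4/5)
= 125/4

S∞ = 125/4


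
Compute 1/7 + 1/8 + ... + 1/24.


Σₖ₌7^24 1/k = 1/7 + 1/8 + 1/9 + ... + 1/24
= 2366494523/1784742960
≈ 1.326

Sum = 2366494523/1784742960 ≈ 1.326


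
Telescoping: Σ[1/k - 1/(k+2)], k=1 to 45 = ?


Telescoping with gap 2: two head and two tail terms survive.
= (1 + 1/2) - (1/46 + 1/47)
= 3/2 - 1/46 - 1/47 = 1575/1081

Sum = 1575/1081


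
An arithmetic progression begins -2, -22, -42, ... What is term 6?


aₙ = a₁ + (n-1)d
= -2 + (6-1)×-20
= -2 - 100
= -102

a_6 = -102


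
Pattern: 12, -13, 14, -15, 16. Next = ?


Pattern: alternating sign, magnitude arithmetic (d=1)
Terms: 12, -13, 14, -15, 16
Next term = -17

Next term = -17


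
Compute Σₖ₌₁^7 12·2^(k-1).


Sₙ = 12×(2^7 - 1)/(2 - 1)
= 12×(128 - 1)/1
= 12×127/1
= 1524

S_7 = 1524


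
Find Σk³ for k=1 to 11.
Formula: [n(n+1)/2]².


n(n+1)/2 = 11×12/2 = 66
Σk³ = 66² = 4356

Σk³ = 4356


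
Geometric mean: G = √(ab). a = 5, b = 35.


GM = √(5×35) = √175 = 13.2288

GM = 13.2288


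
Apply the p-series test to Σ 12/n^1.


p-series test: Σ c/n^p converges if p > 1, diverges if p ≤ 1 (constant c > 0 doesn't affect convergence).
p = 1
1 ≤ 1 → DIVERGES

Diverges (p = 1 ≤ 1)


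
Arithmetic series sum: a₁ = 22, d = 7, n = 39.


aₙ = 22 + (39-1)×7 = 288
Sₙ = n(a₁+aₙ)/2 = 39×(22+288)/2
= 39×310/2 = 6045

S_39 = 6045


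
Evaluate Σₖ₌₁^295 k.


n(n+1)/2 = 295×296/2 = 87320/2 = 43660

Σk = 43660


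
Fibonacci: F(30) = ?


Fibonacci sequence: 1, 1, 2, 3, 5, 8, 13, 21, 34, 55, 89, ...
F(30) = 832040

F(30) = 832040


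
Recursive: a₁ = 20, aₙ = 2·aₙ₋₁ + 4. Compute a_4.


Computing step by step:
a_1 = 20
a_2 = 44
a_3 = 92
a_4 = 188


a_4 = 188


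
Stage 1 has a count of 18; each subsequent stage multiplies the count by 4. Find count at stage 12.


aₙ = a₁·r^(n-1)
= 18×4^11
= 18×4194304
= 75497472

a_12 = 75497472


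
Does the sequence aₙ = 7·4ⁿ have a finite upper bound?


aₙ = 7·4ⁿ → as n→∞, aₙ→∞ (since base 4 > 1)
No finite upper bound exists
The sequence is UNBOUNDED

Unbounded (aₙ → ∞ as n → ∞)


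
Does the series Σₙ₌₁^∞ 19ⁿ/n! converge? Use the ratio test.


aₙ = 19^n/n!
a_{n+1}/aₙ = 19^(n+1)/(n+1)! × n!/19^n
= 19/(n+1)
L = lim(n→∞) 19/(n+1) = 0
L < 1 → series CONVERGES

Converges (ratio test: L = 0 < 1)


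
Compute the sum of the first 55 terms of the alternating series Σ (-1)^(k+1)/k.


S = 1 - 1/2 + 1/3 - 1/4 + 1/5 - 1/6 + 1/7 - 1/8 ± ...
= 0.7022
(Full series converges to +ln(2) ≈ +0.6931)

S_55 = 0.7022


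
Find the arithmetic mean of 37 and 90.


AM = (37 + 90)/2 = 127/2 = 63.5

AM = 63.5


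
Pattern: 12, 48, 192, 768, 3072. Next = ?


Pattern: geometric (r=4)
Terms: 12, 48, 192, 768, 3072
Next term = 12288

Next term = 12288


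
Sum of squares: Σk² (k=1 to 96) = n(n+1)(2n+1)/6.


n = 96
n(n+1)(2n+1)/6 = 96×97×193/6
= 1797216/6 = 299536

Σk² = 299536


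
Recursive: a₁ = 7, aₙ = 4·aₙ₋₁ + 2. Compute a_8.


Computing step by step:
a_1 = 7
a_2 = 30
a_3 = 122
a_4 = 490
a_5 = 1962
a_6 = 7850
a_7 = 31402
a_8 = 125610


a_8 = 125610


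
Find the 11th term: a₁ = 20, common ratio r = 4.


aₙ = a₁·r^(n-1)
= 20×4^10
= 20×1048576
= 20971520

a_11 = 20971520


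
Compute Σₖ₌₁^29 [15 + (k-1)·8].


aₙ = 15 + (29-1)×8 = 239
Sₙ = n(a₁+aₙ)/2 = 29×(15+239)/2
= 29×254/2 = 3683

S_29 = 3683


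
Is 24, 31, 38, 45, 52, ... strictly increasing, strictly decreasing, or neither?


Differences: 7, 7, 7, 7
All differences > 0 → strictly INCREASING

Monotonically increasing


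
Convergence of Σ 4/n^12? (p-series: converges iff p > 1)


p-series test: Σ c/n^p converges if p > 1, diverges if p ≤ 1 (constant c > 0 doesn't affect convergence).
p = 12
12 > 1 → CONVERGES

Converges (p = 12 > 1)


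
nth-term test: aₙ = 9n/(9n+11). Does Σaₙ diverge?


lim(n→∞) 9n/(9n+11) = 9/9 = 1  (divide numerator and denominator by n)
lim aₙ = 1 ≠ 0 → series DIVERGES

Diverges (lim aₙ = 1 ≠ 0)


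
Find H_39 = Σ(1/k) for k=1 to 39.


H_39 = 1/1 + 1/2 + 1/3 + ... + 1/39
= 2066035355155033/485721041551200
≈ 4.2535

H_39 = 2066035355155033/485721041551200 ≈ 4.2535


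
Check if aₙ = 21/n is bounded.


a₁ = 21, a₂ = 21/2, a₃ = 21/3, ...
0 < aₙ ≤ 21 for all n ≥ 1
Lower bound: 0, Upper bound: 21
The sequence IS bounded

Bounded (0 < aₙ ≤ 21)


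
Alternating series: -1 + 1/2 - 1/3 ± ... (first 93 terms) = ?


S = -1 + 1/2 - 1/3 + 1/4 - 1/5 + 1/6 - 1/7 + 1/8 ± ...
= -0.6985
(Full series converges to -ln(2) ≈ -0.6931)

S_93 = -0.6985


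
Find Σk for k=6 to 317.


Σₖ₌6^317 k = Σₖ₌₁^317 k − Σₖ₌₁^5 k
= 317·318/2 − 5·6/2
= 50403 − 15 = 50388

Σk = 50388


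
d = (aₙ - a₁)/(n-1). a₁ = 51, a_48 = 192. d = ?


d = (aₙ - a₁)/(n-1)
= (192 - 51)/(48-1)
= 141/47 = 3

d = 3


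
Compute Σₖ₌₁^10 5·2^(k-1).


Sₙ = 5×(2^10 - 1)/(2 - 1)
= 5×(1024 - 1)/1
= 5×1023/1
= 5115

S_10 = 5115


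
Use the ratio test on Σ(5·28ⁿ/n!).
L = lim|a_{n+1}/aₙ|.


aₙ = 5·28^n/n!
a_{n+1}/aₙ = 28^(n+1)/(n+1)! × n!/28^n  (constant 5 cancels)
= 28/(n+1)
L = lim(n→∞) 28/(n+1) = 0
L < 1 → series CONVERGES

Converges (ratio test: L = 0 < 1)


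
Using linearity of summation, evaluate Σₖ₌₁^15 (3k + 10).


Σ(3k+10) = 3·Σk + 10·n
= 3·120 + 10·15
= 360 + 150 = 510

Σ = 510


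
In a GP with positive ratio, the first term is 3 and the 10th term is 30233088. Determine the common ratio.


r^(n-1) = aₙ/a₁
r^9 = 30233088/3 = 10077696
r = 10077696^(1/9)
= 6

r = 6


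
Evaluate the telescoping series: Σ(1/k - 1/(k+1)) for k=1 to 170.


Telescoping: adjacent terms cancel.
= 1/1 - 1/171
= 1 - 1/171 = 170/171

Sum = 170/171


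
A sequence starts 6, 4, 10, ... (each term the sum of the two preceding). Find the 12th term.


Computing iteratively: 6, 4, 10, 14, 24, 38, 62, 100, 162, 262, 424, 686
a_12 = 686

a_12 = 686


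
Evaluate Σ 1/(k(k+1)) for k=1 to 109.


1/(k(k+1)) = 1/k - 1/(k+1) (partial fractions)
Telescoping: Σ = 1 - 1/110 = 109/110

Sum = 109/110


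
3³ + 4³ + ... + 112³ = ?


Σₖ₌3^112 k³ = [112·113/2]² − [2·3/2]²
= 40043584 − 9 = 40043575

Σk³ = 40043575


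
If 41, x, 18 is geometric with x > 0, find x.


GM = √(41×18) = √738 = 27.1662

GM = 27.1662


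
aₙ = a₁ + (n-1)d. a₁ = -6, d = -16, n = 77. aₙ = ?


aₙ = a₁ + (n-1)d
= -6 + (77-1)×-16
= -6 - 1216
= -1222

a_77 = -1222


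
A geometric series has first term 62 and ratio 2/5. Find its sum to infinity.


S∞ = a₁/(1-r) = 62/(1 - 2/5)
= 62/(3/5)
= 310/3

S∞ = 310/3


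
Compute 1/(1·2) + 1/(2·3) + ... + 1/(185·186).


1/(k(k+1)) = 1/k - 1/(k+1) (partial fractions)
Telescoping: Σ = 1 - 1/186 = 185/186

Sum = 185/186


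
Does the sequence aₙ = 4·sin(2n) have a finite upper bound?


For all n, -1 ≤ sin(2n) ≤ 1, so -4 ≤ 4·sin(2n) ≤ 4
Lower bound: -4, Upper bound: 4
The sequence IS bounded

Bounded (-4 ≤ aₙ ≤ 4)


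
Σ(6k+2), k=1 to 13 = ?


Σ(6k+2) = 6·Σk + 2·n
= 6·91 + 2·13
= 546 + 26 = 572

Σ = 572


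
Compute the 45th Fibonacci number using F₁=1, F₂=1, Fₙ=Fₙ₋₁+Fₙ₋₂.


Fibonacci sequence: 1, 1, 2, 3, 5, 8, 13, 21, 34, 55, 89, ...
F(45) = 1134903170

F(45) = 1134903170


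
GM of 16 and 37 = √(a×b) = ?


GM = √(16×37) = √592 = 24.3311

GM = 24.3311


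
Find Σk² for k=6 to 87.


Σₖ₌6^87 k² = Σₖ₌₁^87 k² − Σₖ₌₁^5 k²
= 87·88·175/6 − 5·6·11/6
= 223300 − 55 = 223245

Σk² = 223245


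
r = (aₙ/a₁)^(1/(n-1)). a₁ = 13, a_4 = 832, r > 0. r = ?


r^(n-1) = aₙ/a₁
r^3 = 832/13 = 64
r = 64^(1/3)
= 4

r = 4
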